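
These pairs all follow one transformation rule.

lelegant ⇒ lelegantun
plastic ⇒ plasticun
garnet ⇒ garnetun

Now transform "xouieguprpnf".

xouieguprpnfun

Each output is the input with this applied: append "un".
For "xouieguprpnf" the result is "xouieguprpnfun".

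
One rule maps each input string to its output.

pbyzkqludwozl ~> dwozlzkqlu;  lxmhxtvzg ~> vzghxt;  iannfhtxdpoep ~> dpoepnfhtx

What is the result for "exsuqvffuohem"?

Each output is the input with this applied: delete the first 3 characters, then swap the front and back halves of the string.
On "exsuqvffuohem": the first step gives "uqvffuohem", and the second then gives "uohemuqvff".
(Check on "pbyzkqludwozl": → "zkqludwozl" → "dwozlzkqlu" ✓)

uohemuqvff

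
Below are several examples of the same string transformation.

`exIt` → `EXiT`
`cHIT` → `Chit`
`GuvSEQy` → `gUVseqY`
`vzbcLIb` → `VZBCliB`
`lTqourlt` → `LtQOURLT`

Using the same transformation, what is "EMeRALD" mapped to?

emErald

The transformation: flip the case of every letter.
On "EMeRALD" that produces "emErald".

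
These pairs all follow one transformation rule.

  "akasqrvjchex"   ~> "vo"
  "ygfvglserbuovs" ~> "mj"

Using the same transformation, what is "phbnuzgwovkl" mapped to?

bc

Looking at the pairs, the operation is to shift every letter 9 places backward in the alphabet (wrapping around), then keep only the last 2 characters.
For "phbnuzgwovkl", step one produces "gyselqxnfmbc"; step two turns that into "bc".
(Check on "ygfvglserbuovs": → "pxwmxcjvislfmj" → "mj" ✓)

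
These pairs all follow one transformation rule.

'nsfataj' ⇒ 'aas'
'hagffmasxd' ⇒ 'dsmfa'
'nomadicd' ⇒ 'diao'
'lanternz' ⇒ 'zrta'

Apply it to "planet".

tnl

In each case the input is transformed by: keep every other character starting from the second (positions 2nd, 4th, 6th, ...), then reverse the string.
"planet" → "lnt" → "tnl".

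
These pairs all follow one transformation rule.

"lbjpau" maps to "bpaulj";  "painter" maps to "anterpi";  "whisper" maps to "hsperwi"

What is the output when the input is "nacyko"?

The rule is to move the first 2 characters to the end (rotate left by 2), then swap the first and last characters.
On "nacyko" that produces "aykonc".

aykonc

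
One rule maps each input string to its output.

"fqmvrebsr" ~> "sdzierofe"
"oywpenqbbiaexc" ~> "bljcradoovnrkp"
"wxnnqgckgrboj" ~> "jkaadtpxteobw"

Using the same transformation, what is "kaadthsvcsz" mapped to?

xnnqgufipfm

What's happening: shift every letter 13 places forward in the alphabet (wrapping around) — i.e. ROT13.
Applying that to "kaadthsvcsz" gives "xnnqgufipfm".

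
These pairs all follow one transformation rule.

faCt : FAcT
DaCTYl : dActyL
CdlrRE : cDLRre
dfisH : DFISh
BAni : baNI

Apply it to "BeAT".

What's happening: flip the case of every letter.
Applying that to "BeAT" gives "bEat".

bEat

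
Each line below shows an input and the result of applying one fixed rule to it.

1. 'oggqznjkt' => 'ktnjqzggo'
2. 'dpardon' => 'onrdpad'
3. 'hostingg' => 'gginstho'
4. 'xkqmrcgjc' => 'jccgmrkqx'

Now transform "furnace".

cenaurf

Rule — reverse the string, then swap each adjacent pair of characters (1↔2, 3↔4, ...).
Applying both steps to "furnace": "ecanruf", then "cenaurf".
(Check on "dpardon": → "nodrapd" → "onrdpad" ✓)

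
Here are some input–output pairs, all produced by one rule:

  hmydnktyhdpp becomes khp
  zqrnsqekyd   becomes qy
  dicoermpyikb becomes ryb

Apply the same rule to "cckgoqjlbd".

qb

The rule is to keep one character in every 3, starting at position 3 (positions 3rd, 6th, 9th, ...), then delete the first character.
"cckgoqjlbd" → "kqb" → "qb".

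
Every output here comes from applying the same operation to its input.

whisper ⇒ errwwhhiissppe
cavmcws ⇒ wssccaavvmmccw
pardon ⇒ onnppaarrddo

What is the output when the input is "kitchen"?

The pattern: double every character, then move the last 3 characters to the front (rotate right by 3).
Starting from "kitchen": after the first operation, "kkiittcchheenn"; after the second, "ennkkiittcchhe".

ennkkiittcchhe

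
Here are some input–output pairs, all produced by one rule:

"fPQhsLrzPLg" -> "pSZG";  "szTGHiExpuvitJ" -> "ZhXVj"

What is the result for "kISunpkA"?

The pattern: keep one character in every 3, starting at position 2 (positions 2nd, 5th, 8th, ...), then flip the case of every letter.
Applying that to "kISunpkA" gives "iNa".
(Check on "szTGHiExpuvitJ": → "zHxvJ" → "ZhXVj" ✓)

iNa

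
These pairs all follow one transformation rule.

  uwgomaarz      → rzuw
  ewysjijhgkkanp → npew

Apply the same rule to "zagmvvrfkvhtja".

jaza

The rule is to move the last 2 characters to the front (rotate right by 2), then keep only the first 4 characters.
"zagmvvrfkvhtja" → "jaza".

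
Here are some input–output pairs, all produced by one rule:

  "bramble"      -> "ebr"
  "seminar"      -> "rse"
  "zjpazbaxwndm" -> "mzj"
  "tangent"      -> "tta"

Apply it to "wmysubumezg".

What's happening: move the last character to the front, then keep only the first 3 characters.
Working it through for "wmysubumezg": intermediate "gwmysubumez", final "gwm".

gwm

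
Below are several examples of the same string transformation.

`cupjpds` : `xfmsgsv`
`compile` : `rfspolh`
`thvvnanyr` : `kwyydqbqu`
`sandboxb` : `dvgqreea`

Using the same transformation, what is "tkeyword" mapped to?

Each output is the input with this applied: swap each adjacent pair of characters (1↔2, 3↔4, ...), then shift every letter 3 places forward in the alphabet (wrapping around).
Applying both steps to "tkeyword": "ktyeowdr", then "nwbhrzgu".

nwbhrzgu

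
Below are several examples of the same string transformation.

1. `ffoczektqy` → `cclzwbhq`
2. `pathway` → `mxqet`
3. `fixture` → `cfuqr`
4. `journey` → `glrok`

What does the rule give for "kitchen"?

hfqze

In each case the input is transformed by: delete the last 2 characters, then shift every letter 3 places backward in the alphabet (wrapping around).
"kitchen" → "kitch" → "hfqze".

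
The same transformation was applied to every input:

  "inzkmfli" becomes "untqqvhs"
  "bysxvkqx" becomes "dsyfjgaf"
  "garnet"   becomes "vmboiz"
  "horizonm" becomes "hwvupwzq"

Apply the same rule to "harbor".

Each output is the input with this applied: shift every letter 8 places forward in the alphabet (wrapping around), then swap the front and back halves of the string.
Doing the same to "harbor": "jwzpiz".

jwzpiz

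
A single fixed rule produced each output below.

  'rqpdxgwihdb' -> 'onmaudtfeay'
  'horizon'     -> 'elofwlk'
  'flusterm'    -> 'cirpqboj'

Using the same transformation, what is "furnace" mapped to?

crokxzb

Each output is the input with this applied: shift every letter 3 places backward in the alphabet (wrapping around).
Doing the same to "furnace": "crokxzb".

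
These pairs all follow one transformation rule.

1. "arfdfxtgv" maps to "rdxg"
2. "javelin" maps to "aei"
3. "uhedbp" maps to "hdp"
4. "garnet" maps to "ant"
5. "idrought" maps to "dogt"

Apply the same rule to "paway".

aa

Rule — keep every other character starting from the second (positions 2nd, 4th, 6th, ...).
"paway" → "aa".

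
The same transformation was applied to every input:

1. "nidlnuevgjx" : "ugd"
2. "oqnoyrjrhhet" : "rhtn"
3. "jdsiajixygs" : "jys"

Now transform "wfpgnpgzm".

pmp

The transformation: keep one character in every 3, starting at position 3 (positions 3rd, 6th, 9th, ...), then move the first character to the end.
On "wfpgnpgzm": the first step gives "ppm", and the second then gives "pmp".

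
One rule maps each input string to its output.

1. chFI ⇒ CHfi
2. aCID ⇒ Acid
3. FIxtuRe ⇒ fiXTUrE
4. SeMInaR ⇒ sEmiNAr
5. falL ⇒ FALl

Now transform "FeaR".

fEAr

Rule — flip the case of every letter.
On "FeaR" that produces "fEAr".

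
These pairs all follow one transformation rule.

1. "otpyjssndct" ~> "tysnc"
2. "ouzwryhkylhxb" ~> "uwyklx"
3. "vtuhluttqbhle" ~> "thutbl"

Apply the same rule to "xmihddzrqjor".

Each output is the input with this applied: keep every other character starting from the second (positions 2nd, 4th, 6th, ...).
Doing the same to "xmihddzrqjor": "mhdrjr".

mhdrjr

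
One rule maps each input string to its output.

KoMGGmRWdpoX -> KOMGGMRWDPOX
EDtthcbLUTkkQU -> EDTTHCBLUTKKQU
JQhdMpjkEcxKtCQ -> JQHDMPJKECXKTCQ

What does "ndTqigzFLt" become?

NDTQIGZFLT

What's happening: convert every letter to uppercase.
Applying that to "ndTqigzFLt" gives "NDTQIGZFLT".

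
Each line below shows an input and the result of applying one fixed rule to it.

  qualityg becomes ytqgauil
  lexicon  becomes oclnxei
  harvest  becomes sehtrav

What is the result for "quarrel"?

The transformation: move the last 3 characters to the front (rotate right by 3), then swap each adjacent pair of characters (1↔2, 3↔4, ...).
"quarrel" → "relquar" → "erqlaur".

erqlaur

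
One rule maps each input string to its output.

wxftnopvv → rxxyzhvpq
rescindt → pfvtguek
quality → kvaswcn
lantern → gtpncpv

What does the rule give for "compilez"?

In each case the input is transformed by: move the last 3 characters to the front (rotate right by 3), then shift every letter 2 places forward in the alphabet (wrapping around).
Working it through for "compilez": intermediate "lezcompi", final "ngbeqork".

ngbeqork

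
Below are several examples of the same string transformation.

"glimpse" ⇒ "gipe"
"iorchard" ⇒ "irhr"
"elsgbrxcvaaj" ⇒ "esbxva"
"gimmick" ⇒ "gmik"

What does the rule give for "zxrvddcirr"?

zrdcr

The pattern: keep every other character starting from the first (positions 1st, 3rd, 5th, ...).
For "zxrvddcirr" the result is "zrdcr".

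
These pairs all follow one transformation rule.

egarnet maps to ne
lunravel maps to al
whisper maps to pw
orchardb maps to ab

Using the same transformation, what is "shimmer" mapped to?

Rule — move the first 2 characters to the end (rotate left by 2), then keep one character in every 3, starting at position 3 (positions 3rd, 6th, 9th, ...).
Starting from "shimmer": after the first operation, "immersh"; after the second, "ms".

ms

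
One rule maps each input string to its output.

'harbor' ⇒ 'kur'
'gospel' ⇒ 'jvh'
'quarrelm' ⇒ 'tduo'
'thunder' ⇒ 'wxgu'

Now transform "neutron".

qxuq

Looking at the pairs, the operation is to shift every letter 3 places forward in the alphabet (wrapping around), then keep every other character starting from the first (positions 1st, 3rd, 5th, ...).
On "neutron" that produces "qxuq".
(Check on "gospel": → "jrvsho" → "jvh" ✓)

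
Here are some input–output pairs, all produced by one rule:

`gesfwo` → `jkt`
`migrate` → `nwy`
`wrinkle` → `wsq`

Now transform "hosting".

tys

The rule is to shift every letter 5 places forward in the alphabet (wrapping around), then keep every other character starting from the second (positions 2nd, 4th, 6th, ...).
For "hosting", step one produces "mtxynsl"; step two turns that into "tys".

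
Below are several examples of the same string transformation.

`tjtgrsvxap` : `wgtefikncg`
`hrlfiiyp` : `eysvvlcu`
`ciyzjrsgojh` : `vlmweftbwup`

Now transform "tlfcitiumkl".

In each case the input is transformed by: shift every letter 13 places forward in the alphabet (wrapping around) — i.e. ROT13, then move the first character to the end.
"tlfcitiumkl" → "gyspvgvhzxy" → "yspvgvhzxyg".

yspvgvhzxyg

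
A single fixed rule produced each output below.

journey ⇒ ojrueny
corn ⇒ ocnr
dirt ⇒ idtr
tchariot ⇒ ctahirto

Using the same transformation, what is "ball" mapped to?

Looking at the pairs, the operation is to swap each adjacent pair of characters (1↔2, 3↔4, ...).
For "ball" the result is "abll".

abll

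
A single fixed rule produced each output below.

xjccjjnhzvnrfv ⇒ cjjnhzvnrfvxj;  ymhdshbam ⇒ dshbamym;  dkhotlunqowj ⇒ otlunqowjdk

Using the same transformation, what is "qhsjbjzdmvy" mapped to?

jbjzdmvyqh

Rule — move the first 2 characters to the end (rotate left by 2), then delete the first character.
Working it through for "qhsjbjzdmvy": intermediate "sjbjzdmvyqh", final "jbjzdmvyqh".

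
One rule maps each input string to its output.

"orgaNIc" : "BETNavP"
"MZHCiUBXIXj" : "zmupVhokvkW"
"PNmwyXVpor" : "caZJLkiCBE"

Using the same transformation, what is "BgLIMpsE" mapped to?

oTyvzCFr

The transformation: shift every letter 13 places forward in the alphabet (wrapping around) — i.e. ROT13, then flip the case of every letter.
Working it through for "BgLIMpsE": intermediate "OtYVZcfR", final "oTyvzCFr".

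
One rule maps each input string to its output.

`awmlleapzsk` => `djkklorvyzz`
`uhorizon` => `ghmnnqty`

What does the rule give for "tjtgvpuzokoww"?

fijnnosstuvvy

The transformation: shift every letter 1 place backward in the alphabet (wrapping around), then sort the characters into alphabetical order.
On "tjtgvpuzokoww": the first step gives "sisfuotynjnvv", and the second then gives "fijnnosstuvvy".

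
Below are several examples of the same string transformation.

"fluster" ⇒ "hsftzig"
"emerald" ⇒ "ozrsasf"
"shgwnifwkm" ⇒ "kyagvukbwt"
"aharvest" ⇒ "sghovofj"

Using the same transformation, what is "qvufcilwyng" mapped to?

mbuejitqwzk

The transformation: shift every letter 12 places backward in the alphabet (wrapping around), then move the last 3 characters to the front (rotate right by 3).
Working it through for "qvufcilwyng": intermediate "ejitqwzkmbu", final "mbuejitqwzk".
(Check on "fluster": → "tzighsf" → "hsftzig" ✓)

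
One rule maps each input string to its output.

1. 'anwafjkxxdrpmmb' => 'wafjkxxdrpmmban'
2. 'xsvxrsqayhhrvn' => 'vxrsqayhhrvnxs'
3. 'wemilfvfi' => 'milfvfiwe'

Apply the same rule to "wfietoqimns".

ietoqimnswf

The transformation: move the first 2 characters to the end (rotate left by 2).
"wfietoqimns" → "ietoqimnswf".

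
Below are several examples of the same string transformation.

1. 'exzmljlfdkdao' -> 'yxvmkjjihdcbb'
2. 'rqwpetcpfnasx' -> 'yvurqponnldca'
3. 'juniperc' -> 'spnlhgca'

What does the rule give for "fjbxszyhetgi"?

zxwvrqhgfedc

The transformation: shift every letter 2 places backward in the alphabet (wrapping around), then sort the characters into reverse alphabetical order.
On "fjbxszyhetgi": the first step gives "dhzvqxwfcreg", and the second then gives "zxwvrqhgfedc".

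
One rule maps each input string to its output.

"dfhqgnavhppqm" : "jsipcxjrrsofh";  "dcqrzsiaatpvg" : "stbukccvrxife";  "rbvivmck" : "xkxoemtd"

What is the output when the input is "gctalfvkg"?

The transformation: move the first 2 characters to the end (rotate left by 2), then shift every letter 2 places forward in the alphabet (wrapping around).
Starting from "gctalfvkg": after the first operation, "talfvkggc"; after the second, "vcnhxmiie".

vcnhxmiie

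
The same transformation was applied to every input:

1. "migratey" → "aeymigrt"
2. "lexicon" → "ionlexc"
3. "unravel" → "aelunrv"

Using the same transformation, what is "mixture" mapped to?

tremixu

The transformation: move the last 3 characters to the front (rotate right by 3), then swap the first and last characters.
On "mixture": the first step gives "uremixt", and the second then gives "tremixu".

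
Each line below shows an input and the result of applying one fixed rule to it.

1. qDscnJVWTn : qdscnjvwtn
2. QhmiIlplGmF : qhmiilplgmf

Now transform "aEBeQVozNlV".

The transformation: convert every letter to lowercase.
"aEBeQVozNlV" → "aebeqvoznlv".

aebeqvoznlv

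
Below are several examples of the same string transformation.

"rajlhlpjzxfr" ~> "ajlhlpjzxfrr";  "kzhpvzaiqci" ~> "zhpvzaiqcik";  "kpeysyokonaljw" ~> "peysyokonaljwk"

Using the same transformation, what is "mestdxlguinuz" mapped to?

Looking at the pairs, the operation is to move the first character to the end.
For "mestdxlguinuz" the result is "estdxlguinuzm".

estdxlguinuzm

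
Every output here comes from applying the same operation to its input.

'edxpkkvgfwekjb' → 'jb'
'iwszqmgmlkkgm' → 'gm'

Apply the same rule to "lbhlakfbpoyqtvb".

vb

In each case the input is transformed by: keep only the last 2 characters.
So "lbhlakfbpoyqtvb" becomes "vb".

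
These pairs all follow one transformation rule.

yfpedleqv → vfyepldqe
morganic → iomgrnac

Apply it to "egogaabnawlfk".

kgegoaanbwafl

Looking at the pairs, the operation is to swap each adjacent pair of characters (1↔2, 3↔4, ...), then move the last character to the front.
On "egogaabnawlfk" that produces "kgegoaanbwafl".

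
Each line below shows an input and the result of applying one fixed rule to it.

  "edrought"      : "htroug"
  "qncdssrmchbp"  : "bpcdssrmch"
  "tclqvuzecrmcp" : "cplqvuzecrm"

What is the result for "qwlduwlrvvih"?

ihlduwlrvv

The transformation: delete the first 2 characters, then move the last 2 characters to the front (rotate right by 2).
Applying both steps to "qwlduwlrvvih": "lduwlrvvih", then "ihlduwlrvv".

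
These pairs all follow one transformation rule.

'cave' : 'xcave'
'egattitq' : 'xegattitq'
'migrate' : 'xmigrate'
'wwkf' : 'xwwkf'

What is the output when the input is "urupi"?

What's happening: prepend "x".
"urupi" → "xurupi".

xurupi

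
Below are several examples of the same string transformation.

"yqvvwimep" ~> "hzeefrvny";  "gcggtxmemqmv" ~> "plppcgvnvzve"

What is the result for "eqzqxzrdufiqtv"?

In each case the input is transformed by: shift every letter 9 places forward in the alphabet (wrapping around).
"eqzqxzrdufiqtv" → "nzizgiamdorzce".

nzizgiamdorzce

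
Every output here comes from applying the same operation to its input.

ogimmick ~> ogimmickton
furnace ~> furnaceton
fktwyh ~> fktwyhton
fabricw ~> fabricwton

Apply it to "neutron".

Each output is the input with this applied: append "ton".
On "neutron" that produces "neutronton".

neutronton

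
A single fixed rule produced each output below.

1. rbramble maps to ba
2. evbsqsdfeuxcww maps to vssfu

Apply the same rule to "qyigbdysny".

ygd

The transformation: delete the last 3 characters, then keep every other character starting from the second (positions 2nd, 4th, 6th, ...).
"qyigbdysny" → "qyigbdy" → "ygd".
(Check on "evbsqsdfeuxcww": → "evbsqsdfeux" → "vssfu" ✓)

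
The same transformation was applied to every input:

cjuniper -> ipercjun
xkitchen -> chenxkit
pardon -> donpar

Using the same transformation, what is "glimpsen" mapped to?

Each output is the input with this applied: swap the front and back halves of the string.
Applying that to "glimpsen" gives "psenglim".

psenglim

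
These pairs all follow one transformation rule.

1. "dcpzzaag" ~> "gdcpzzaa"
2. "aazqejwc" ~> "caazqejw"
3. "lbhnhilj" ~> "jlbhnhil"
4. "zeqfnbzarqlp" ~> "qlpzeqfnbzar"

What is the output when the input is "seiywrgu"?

useiywrg

What's happening: move the first 3 characters to the end (rotate left by 3), then swap the front and back halves of the string.
Working it through for "seiywrgu": intermediate "ywrgusei", final "useiywrg".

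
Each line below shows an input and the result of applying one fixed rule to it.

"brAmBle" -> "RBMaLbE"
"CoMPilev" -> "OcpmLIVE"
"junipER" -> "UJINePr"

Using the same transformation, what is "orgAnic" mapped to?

What's happening: flip the case of every letter, then swap each adjacent pair of characters (1↔2, 3↔4, ...).
"orgAnic" → "ORGaNIC" → "ROaGINC".

ROaGINC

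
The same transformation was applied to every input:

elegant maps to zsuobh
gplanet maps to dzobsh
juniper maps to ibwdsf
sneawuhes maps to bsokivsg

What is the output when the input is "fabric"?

opfwq

The rule is to shift every letter 12 places backward in the alphabet (wrapping around), then delete the first character.
Doing the same to "fabric": "opfwq".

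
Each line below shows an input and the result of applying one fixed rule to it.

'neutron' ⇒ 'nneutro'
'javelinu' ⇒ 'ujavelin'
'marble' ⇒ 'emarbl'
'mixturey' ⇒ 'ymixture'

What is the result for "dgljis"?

What's happening: move the last character to the front.
On "dgljis" that produces "sdglji".

sdglji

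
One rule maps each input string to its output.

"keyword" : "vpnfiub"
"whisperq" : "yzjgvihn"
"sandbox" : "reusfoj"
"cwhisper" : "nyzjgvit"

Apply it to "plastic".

crjkztg

The pattern: shift every letter 9 places backward in the alphabet (wrapping around), then move the first character to the end.
For "plastic" the result is "crjkztg".
(Check on "cwhisper": → "tnyzjgvi" → "nyzjgvit" ✓)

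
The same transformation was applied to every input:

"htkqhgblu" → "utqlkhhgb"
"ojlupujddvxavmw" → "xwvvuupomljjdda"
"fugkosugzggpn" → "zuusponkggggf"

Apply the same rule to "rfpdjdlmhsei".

Each output is the input with this applied: sort the characters into reverse alphabetical order.
Applying that to "rfpdjdlmhsei" gives "srpmljihfedd".

srpmljihfedd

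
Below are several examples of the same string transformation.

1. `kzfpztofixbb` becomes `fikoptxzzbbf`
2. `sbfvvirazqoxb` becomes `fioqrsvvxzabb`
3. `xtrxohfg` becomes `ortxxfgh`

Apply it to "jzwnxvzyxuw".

What's happening: sort the characters into alphabetical order, then move the first 3 characters to the end (rotate left by 3).
"jzwnxvzyxuw" → "jnuvwwxxyzz" → "vwwxxyzzjnu".
(Check on "xtrxohfg": → "fghortxx" → "ortxxfgh" ✓)

vwwxxyzzjnu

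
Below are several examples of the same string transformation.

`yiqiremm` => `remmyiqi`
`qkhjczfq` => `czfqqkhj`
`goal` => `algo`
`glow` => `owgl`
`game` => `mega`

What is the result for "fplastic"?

The transformation: swap the front and back halves of the string.
"fplastic" → "sticfpla".

sticfpla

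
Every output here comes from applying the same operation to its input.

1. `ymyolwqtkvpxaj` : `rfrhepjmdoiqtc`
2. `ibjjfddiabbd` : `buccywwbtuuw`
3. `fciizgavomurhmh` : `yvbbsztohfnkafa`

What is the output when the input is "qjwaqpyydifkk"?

In each case the input is transformed by: shift every letter 7 places backward in the alphabet (wrapping around).
For "qjwaqpyydifkk" the result is "jcptjirrwbydd".

jcptjirrwbydd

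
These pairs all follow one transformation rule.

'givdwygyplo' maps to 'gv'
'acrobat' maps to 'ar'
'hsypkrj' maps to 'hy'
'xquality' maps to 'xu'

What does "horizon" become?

hr

Rule — keep every other character starting from the first (positions 1st, 3rd, 5th, ...), then keep only the first 2 characters.
Applying that to "horizon" gives "hr".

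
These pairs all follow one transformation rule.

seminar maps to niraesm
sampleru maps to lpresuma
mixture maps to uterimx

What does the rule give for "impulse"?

luesmip

Each output is the input with this applied: move the first 3 characters to the end (rotate left by 3), then swap each adjacent pair of characters (1↔2, 3↔4, ...).
Working it through for "impulse": intermediate "ulseimp", final "luesmip".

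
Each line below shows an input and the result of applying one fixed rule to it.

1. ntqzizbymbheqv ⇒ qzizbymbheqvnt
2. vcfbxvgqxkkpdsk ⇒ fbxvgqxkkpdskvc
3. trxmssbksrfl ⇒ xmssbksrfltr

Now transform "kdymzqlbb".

The rule is to move the first 2 characters to the end (rotate left by 2).
For "kdymzqlbb" the result is "ymzqlbbkd".

ymzqlbbkd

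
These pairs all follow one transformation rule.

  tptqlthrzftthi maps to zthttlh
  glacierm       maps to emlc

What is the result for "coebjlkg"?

Rule — swap the front and back halves of the string, then keep every other character starting from the second (positions 2nd, 4th, 6th, ...).
For "coebjlkg", step one produces "jlkgcoeb"; step two turns that into "lgob".

lgob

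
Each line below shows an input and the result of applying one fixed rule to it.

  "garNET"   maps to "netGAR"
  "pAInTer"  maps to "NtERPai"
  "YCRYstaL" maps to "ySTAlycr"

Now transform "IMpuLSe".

Looking at the pairs, the operation is to move the first 3 characters to the end (rotate left by 3), then flip the case of every letter.
For "IMpuLSe", step one produces "uLSeIMp"; step two turns that into "UlsEimP".

UlsEimP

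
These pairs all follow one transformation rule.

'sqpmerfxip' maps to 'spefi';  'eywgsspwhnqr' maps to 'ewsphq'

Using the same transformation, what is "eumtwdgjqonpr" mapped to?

What's happening: keep every other character starting from the first (positions 1st, 3rd, 5th, ...).
Applying that to "eumtwdgjqonpr" gives "emwgqnr".

emwgqnr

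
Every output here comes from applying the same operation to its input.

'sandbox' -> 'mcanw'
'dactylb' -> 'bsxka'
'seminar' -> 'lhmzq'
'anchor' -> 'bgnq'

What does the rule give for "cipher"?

Looking at the pairs, the operation is to shift every letter 1 place backward in the alphabet (wrapping around), then delete the first 2 characters.
Starting from "cipher": after the first operation, "bhogdq"; after the second, "ogdq".

ogdq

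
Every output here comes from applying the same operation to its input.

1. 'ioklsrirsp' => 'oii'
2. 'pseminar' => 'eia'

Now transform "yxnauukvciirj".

Rule — move the first character to the end, then keep only the vowels.
Doing the same to "yxnauukvciirj": "auuii".

auuii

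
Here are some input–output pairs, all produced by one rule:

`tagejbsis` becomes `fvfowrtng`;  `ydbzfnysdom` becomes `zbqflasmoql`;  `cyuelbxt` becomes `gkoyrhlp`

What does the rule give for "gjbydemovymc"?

The transformation: reverse the string, then shift every letter 13 places forward in the alphabet (wrapping around) — i.e. ROT13.
Working it through for "gjbydemovymc": intermediate "cmyvomedybjg", final "pzlibzrqlowt".

pzlibzrqlowt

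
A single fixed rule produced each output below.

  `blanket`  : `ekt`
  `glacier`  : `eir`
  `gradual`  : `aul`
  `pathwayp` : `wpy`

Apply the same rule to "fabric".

bci

The pattern: swap each adjacent pair of characters (1↔2, 3↔4, ...), then keep only the last 3 characters.
"fabric" → "afrbci" → "bci".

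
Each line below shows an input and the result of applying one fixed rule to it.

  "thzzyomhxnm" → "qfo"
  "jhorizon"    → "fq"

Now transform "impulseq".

Looking at the pairs, the operation is to keep one character in every 3, starting at position 3 (positions 3rd, 6th, 9th, ...), then shift every letter 9 places backward in the alphabet (wrapping around).
For "impulseq", step one produces "ps"; step two turns that into "gj".
(Check on "thzzyomhxnm": → "zox" → "qfo" ✓)

gj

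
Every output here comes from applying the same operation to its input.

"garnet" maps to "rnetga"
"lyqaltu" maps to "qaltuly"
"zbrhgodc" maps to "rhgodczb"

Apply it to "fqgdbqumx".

gdbqumxfq

Each output is the input with this applied: move the first 2 characters to the end (rotate left by 2).
Doing the same to "fqgdbqumx": "gdbqumxfq".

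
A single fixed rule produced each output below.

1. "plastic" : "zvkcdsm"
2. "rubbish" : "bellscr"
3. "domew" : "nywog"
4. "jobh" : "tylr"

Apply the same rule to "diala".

The transformation: shift every letter 10 places forward in the alphabet (wrapping around).
So "diala" becomes "nskvk".

nskvk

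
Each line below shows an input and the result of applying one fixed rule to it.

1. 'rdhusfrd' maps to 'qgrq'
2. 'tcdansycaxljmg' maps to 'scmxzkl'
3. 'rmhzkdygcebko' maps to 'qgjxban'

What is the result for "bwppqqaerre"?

aopzqd

Rule — keep every other character starting from the first (positions 1st, 3rd, 5th, ...), then shift every letter 1 place backward in the alphabet (wrapping around).
Applying both steps to "bwppqqaerre": "bpqare", then "aopzqd".
(Check on "rdhusfrd": → "rhsr" → "qgrq" ✓)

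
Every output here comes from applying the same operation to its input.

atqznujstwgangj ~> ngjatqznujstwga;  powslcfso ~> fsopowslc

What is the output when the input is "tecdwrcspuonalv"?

alvtecdwrcspuon

In each case the input is transformed by: move the last 3 characters to the front (rotate right by 3).
On "tecdwrcspuonalv" that produces "alvtecdwrcspuon".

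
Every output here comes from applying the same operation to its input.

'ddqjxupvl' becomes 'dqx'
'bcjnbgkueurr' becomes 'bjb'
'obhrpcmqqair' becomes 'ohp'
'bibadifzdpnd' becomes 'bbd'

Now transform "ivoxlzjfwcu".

iol

The rule is to keep every other character starting from the first (positions 1st, 3rd, 5th, ...), then keep only the first 3 characters.
Starting from "ivoxlzjfwcu": after the first operation, "ioljwu"; after the second, "iol".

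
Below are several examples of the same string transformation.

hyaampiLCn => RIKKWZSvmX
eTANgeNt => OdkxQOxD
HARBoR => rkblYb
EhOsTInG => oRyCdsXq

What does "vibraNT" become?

Each output is the input with this applied: flip the case of every letter, then shift every letter 10 places forward in the alphabet (wrapping around).
"vibraNT" → "VIBRAnt" → "FSLBKxd".

FSLBKxd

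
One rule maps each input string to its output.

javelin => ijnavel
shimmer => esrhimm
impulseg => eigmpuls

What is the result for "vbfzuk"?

uvkbfz

The pattern: swap the first and last characters, then move the last 2 characters to the front (rotate right by 2).
Applying that to "vbfzuk" gives "uvkbfz".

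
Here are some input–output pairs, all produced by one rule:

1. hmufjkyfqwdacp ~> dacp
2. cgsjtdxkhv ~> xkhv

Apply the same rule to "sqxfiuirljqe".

The pattern: keep only the last 4 characters.
Doing the same to "sqxfiuirljqe": "ljqe".

ljqe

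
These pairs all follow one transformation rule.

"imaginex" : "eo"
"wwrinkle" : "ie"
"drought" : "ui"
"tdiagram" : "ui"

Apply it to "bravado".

iu

Looking at the pairs, the operation is to shift every letter 9 places backward in the alphabet (wrapping around), then keep only the vowels.
"bravado" → "sirmruf" → "iu".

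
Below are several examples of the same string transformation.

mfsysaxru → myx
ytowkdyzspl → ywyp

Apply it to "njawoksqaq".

nwsq

The rule is to keep one character in every 3, starting at position 1 (positions 1st, 4th, 7th, ...).
Applying that to "njawoksqaq" gives "nwsq".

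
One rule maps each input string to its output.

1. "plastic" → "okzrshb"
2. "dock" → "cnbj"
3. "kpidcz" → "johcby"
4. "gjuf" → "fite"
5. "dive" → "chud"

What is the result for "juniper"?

In each case the input is transformed by: shift every letter 1 place backward in the alphabet (wrapping around).
Doing the same to "juniper": "itmhodq".

itmhodq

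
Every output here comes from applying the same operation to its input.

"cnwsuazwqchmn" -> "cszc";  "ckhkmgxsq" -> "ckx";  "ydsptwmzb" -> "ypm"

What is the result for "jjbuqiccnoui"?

juco

Looking at the pairs, the operation is to delete the last 2 characters, then keep one character in every 3, starting at position 1 (positions 1st, 4th, 7th, ...).
"jjbuqiccnoui" → "juco".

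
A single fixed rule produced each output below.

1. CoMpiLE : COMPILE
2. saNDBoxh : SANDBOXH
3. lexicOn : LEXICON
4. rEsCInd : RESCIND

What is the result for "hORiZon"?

The transformation: convert every letter to uppercase.
"hORiZon" → "HORIZON".

HORIZON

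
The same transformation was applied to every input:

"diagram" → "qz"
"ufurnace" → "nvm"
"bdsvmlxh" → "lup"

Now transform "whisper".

px

The rule is to keep one character in every 3, starting at position 2 (positions 2nd, 5th, 8th, ...), then shift every letter 8 places forward in the alphabet (wrapping around).
On "whisper": the first step gives "hp", and the second then gives "px".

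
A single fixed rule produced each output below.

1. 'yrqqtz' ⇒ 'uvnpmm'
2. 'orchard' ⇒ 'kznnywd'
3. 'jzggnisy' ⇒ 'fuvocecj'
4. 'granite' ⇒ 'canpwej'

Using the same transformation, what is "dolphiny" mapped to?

zukjheld

Rule — shift every letter 4 places backward in the alphabet (wrapping around), then take characters alternately from the front and the back (1st, last, 2nd, 2nd-last, ...).
For "dolphiny", step one produces "zkhldeju"; step two turns that into "zukjheld".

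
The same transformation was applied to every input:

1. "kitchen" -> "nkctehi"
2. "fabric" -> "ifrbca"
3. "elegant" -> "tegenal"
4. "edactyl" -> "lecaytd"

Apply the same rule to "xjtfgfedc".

cxftfgdej

The transformation: swap each adjacent pair of characters (1↔2, 3↔4, ...), then swap the first and last characters.
"xjtfgfedc" → "cxftfgdej".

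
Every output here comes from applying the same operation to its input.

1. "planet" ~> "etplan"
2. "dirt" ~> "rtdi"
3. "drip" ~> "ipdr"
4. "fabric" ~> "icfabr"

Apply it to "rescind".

Each output is the input with this applied: move the last 2 characters to the front (rotate right by 2).
"rescind" → "ndresci".

ndresci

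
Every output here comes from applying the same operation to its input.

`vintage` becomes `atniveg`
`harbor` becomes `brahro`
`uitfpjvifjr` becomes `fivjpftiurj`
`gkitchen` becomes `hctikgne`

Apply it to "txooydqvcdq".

cvqdyooxtqd

In each case the input is transformed by: move the last 2 characters to the front (rotate right by 2), then reverse the string.
For "txooydqvcdq", step one produces "dqtxooydqvc"; step two turns that into "cvqdyooxtqd".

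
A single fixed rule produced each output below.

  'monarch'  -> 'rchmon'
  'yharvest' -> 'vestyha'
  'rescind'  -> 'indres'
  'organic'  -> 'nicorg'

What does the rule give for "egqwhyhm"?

hyhmegq

Each output is the input with this applied: move the first 3 characters to the end (rotate left by 3), then delete the first character.
For "egqwhyhm", step one produces "whyhmegq"; step two turns that into "hyhmegq".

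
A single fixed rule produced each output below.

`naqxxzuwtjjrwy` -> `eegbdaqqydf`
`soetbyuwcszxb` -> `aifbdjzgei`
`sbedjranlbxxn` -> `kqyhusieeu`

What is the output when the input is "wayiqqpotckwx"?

Looking at the pairs, the operation is to delete the first 3 characters, then shift every letter 7 places forward in the alphabet (wrapping around).
Applying both steps to "wayiqqpotckwx": "iqqpotckwx", then "pxxwvajrde".

pxxwvajrde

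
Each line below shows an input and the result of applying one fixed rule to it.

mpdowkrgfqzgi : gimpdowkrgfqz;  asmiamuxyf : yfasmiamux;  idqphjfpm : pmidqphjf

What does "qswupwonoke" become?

Rule — move the last 2 characters to the front (rotate right by 2).
For "qswupwonoke" the result is "keqswupwono".

keqswupwono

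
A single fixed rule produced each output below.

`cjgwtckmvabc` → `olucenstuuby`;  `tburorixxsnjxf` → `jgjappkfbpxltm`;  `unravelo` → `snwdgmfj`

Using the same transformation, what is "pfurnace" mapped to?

jfsuwhxm

What's happening: move the first 3 characters to the end (rotate left by 3), then shift every letter 8 places backward in the alphabet (wrapping around).
Working it through for "pfurnace": intermediate "rnacepfu", final "jfsuwhxm".
(Check on "cjgwtckmvabc": → "wtckmvabccjg" → "olucenstuuby" ✓)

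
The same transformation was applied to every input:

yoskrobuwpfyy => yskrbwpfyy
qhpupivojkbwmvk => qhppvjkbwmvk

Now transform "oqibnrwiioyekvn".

qbnrwykvn

Looking at the pairs, the operation is to remove every vowel.
On "oqibnrwiioyekvn" that produces "qbnrwykvn".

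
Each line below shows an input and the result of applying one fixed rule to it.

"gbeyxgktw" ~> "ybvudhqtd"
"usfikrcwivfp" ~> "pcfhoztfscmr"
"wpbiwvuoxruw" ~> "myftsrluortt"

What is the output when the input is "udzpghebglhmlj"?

awmdebydiejigr

In each case the input is transformed by: shift every letter 3 places backward in the alphabet (wrapping around), then move the first character to the end.
"udzpghebglhmlj" → "rawmdebydiejig" → "awmdebydiejigr".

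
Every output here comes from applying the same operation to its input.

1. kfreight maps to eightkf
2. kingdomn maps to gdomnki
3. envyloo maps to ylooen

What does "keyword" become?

The pattern: move the first 3 characters to the end (rotate left by 3), then delete the last character.
Starting from "keyword": after the first operation, "wordkey"; after the second, "wordke".
(Check on "kfreight": → "eightkfr" → "eightkf" ✓)

wordke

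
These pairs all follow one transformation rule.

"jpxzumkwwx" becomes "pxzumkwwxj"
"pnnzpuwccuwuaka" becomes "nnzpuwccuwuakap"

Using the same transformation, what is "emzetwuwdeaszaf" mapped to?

What's happening: move the first character to the end.
So "emzetwuwdeaszaf" becomes "mzetwuwdeaszafe".

mzetwuwdeaszafe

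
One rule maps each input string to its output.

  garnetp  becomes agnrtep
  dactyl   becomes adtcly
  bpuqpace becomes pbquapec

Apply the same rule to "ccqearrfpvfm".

cceqrafrvpmf

In each case the input is transformed by: swap each adjacent pair of characters (1↔2, 3↔4, ...).
Applying that to "ccqearrfpvfm" gives "cceqrafrvpmf".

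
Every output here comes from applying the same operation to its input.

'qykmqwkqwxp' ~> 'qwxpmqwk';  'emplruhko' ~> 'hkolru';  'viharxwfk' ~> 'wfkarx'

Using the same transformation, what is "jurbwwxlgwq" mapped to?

lgwqbwwx

The transformation: delete the first 3 characters, then swap the front and back halves of the string.
On "jurbwwxlgwq": the first step gives "bwwxlgwq", and the second then gives "lgwqbwwx".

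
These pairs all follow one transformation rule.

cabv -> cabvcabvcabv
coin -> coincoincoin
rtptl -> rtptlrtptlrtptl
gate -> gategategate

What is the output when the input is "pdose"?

In each case the input is transformed by: write the whole string 3 times in a row.
On "pdose" that produces "pdosepdosepdose".

pdosepdosepdose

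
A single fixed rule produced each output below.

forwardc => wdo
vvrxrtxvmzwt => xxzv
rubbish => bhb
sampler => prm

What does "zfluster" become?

uef

The transformation: move the first 3 characters to the end (rotate left by 3), then keep one character in every 3, starting at position 1 (positions 1st, 4th, 7th, ...).
For "zfluster", step one produces "usterzfl"; step two turns that into "uef".
(Check on "forwardc": → "wardcfor" → "wdo" ✓)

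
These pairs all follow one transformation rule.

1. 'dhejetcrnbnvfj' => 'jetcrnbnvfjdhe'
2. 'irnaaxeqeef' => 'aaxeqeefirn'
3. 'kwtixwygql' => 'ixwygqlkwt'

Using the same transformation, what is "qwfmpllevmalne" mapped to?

mpllevmalneqwf

In each case the input is transformed by: move the first 3 characters to the end (rotate left by 3).
On "qwfmpllevmalne" that produces "mpllevmalneqwf".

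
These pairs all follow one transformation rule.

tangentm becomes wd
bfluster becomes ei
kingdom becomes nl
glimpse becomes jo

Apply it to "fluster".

Rule — shift every letter 3 places forward in the alphabet (wrapping around), then keep only the first 2 characters.
Starting from "fluster": after the first operation, "ioxvwhu"; after the second, "io".

io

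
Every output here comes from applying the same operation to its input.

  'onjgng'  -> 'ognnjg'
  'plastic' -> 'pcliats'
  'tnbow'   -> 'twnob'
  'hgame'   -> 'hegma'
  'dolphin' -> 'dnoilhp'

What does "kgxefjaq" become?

kqgaxjef

Looking at the pairs, the operation is to take characters alternately from the front and the back (1st, last, 2nd, 2nd-last, ...).
Applying that to "kgxefjaq" gives "kqgaxjef".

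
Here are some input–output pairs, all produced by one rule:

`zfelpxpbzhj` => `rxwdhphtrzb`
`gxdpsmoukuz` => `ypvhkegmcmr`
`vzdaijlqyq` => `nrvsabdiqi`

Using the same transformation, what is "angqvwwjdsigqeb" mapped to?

sfyinoobvkayiwt

Each output is the input with this applied: shift every letter 8 places backward in the alphabet (wrapping around).
So "angqvwwjdsigqeb" becomes "sfyinoobvkayiwt".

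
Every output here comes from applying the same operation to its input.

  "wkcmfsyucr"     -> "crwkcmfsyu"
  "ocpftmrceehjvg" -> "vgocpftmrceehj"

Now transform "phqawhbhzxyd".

ydphqawhbhzx

Rule — move the last 2 characters to the front (rotate right by 2).
On "phqawhbhzxyd" that produces "ydphqawhbhzx".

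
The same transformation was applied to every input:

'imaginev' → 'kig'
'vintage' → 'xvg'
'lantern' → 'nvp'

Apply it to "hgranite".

jcv

The pattern: shift every letter 2 places forward in the alphabet (wrapping around), then keep one character in every 3, starting at position 1 (positions 1st, 4th, 7th, ...).
Working it through for "hgranite": intermediate "jitcpkvg", final "jcv".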